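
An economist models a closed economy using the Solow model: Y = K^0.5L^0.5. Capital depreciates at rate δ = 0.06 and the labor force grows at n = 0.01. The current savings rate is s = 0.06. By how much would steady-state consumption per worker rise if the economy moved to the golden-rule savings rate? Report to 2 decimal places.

Δc ≈ 2.77

n + δ = 0.01 + 0.06 = 0.07.
Current steady state (s = 0.06): k* = (0.06/0.07)^(1/0.5) ≈ 0.7347, y* = 0.7347^0.5 ≈ 0.8571, c* = (1−0.06)·0.8571 ≈ 0.8057.
Golden rule sets MPK = n+δ: 0.5·k^(0.5−1) = 0.07, so k_gold = (0.5/0.07)^(1/0.5) ≈ 51.0204.
y_gold = 51.0204^0.5 ≈ 7.1429, c_gold = y_gold − 0.07·k_gold ≈ 3.5714.
Gain: Δc = 3.5714 − 0.8057 ≈ 2.7657.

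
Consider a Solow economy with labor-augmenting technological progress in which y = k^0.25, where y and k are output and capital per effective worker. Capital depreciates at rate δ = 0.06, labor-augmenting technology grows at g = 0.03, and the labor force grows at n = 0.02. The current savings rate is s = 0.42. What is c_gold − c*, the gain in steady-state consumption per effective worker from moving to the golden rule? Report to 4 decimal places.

The effective depreciation rate is n + g + δ = 0.02 + 0.03 + 0.06 = 0.11.
Current steady state (s = 0.42): k* = (0.42/0.11)^(1/0.75) ≈ 5.9677, y* = 5.9677^0.25 ≈ 1.5630, c* = (1−0.42)·1.5630 ≈ 0.9065.
At the golden rule the marginal product of capital equals n+g+δ: 0.25·k^(0.25−1) = 0.11. Solving, k_gold = (0.25/0.11)^(1/0.75) ≈ 2.9881.
y_gold = 2.9881^0.25 ≈ 1.3148, c_gold = y_gold − 0.11·k_gold ≈ 0.9861.
Gain: Δc = 0.9861 − 0.9065 ≈ 0.0796.

Δc ≈ 0.0796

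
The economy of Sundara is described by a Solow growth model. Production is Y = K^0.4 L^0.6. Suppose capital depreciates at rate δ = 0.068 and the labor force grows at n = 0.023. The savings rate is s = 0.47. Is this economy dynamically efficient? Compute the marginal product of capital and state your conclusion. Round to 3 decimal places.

dynamically inefficient; MPK ≈ 0.077

The effective depreciation rate is n + δ = 0.023 + 0.068 = 0.091.
Steady-state k*: s·k^0.4 = 0.091·k gives k* = (0.47/0.091)^(1/0.6) ≈ 15.4322.
MPK = 0.4·15.4322^(-0.6) ≈ 0.0774.
MPK < n+δ = 0.091, so the economy is dynamically inefficient (over-saving).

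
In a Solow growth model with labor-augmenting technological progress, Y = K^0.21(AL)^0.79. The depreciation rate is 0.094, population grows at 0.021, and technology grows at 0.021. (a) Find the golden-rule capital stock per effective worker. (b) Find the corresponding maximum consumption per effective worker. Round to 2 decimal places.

The effective depreciation rate is n + g + δ = 0.021 + 0.021 + 0.094 = 0.136.
Setting f'(k) = n+g+δ gives 0.21·k^(0.21−1) = 0.136, hence k_gold = (0.21/0.136)^(1/0.79) ≈ 1.7331.
y_gold = 1.7331^0.21 ≈ 1.1224; c_gold = y_gold − 0.136·k_gold ≈ 0.8867.

(a) k_gold ≈ 1.73; (b) c_gold ≈ 0.89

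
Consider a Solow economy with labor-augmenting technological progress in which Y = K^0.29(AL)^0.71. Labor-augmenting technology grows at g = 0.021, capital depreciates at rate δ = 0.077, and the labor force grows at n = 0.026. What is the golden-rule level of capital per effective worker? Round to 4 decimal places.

k_gold ≈ 3.3089

n + g + δ = 0.026 + 0.021 + 0.077 = 0.124.
Setting f'(k) = n+g+δ gives 0.29·k^(0.29−1) = 0.124, hence k_gold = (0.29/0.124)^(1/0.71) ≈ 3.3089.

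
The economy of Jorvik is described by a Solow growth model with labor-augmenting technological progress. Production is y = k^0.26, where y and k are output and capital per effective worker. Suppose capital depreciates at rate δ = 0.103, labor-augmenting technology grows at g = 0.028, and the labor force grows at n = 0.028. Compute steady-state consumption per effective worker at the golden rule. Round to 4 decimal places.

c_gold ≈ 0.8796

Capital per effective worker breaks even when investment replaces (n + g + δ)·k; here n + g + δ = 0.159.
Maximizing c = f(k) − (n+g+δ)·k gives f'(k) = n+g+δ, i.e. 0.26·k^(0.26−1) = 0.159, so k_gold = (0.26/0.159)^(1/0.74) ≈ 1.9436.
y_gold = 1.9436^0.26 ≈ 1.1886.
c_gold = y_gold − (n+g+δ)·k_gold = 1.1886 − 0.159·1.9436 ≈ 0.8796.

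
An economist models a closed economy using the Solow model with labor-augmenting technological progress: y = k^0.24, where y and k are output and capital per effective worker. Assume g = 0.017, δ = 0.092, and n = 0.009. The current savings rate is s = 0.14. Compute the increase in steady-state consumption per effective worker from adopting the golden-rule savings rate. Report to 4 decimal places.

Capital per effective worker breaks even when investment replaces (n + g + δ)·k; here n + g + δ = 0.118.
Current steady state (s = 0.14): k* = (0.14/0.118)^(1/0.76) ≈ 1.2523, y* = 1.2523^0.24 ≈ 1.0555, c* = (1−0.14)·1.0555 ≈ 0.9077.
Golden rule sets MPK = n+g+δ: 0.24·k^(0.24−1) = 0.118, so k_gold = (0.24/0.118)^(1/0.76) ≈ 2.5451.
y_gold = 2.5451^0.24 ≈ 1.2513, c_gold = y_gold − 0.118·k_gold ≈ 0.9510.
Gain: Δc = 0.9510 − 0.9077 ≈ 0.0433.

Δc ≈ 0.0433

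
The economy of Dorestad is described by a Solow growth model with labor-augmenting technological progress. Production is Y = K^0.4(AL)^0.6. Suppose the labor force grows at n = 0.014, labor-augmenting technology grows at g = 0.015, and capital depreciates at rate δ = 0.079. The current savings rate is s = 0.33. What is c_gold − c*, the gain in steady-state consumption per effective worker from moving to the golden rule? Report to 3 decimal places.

Break-even investment rate: n + g + δ = 0.014 + 0.015 + 0.079 = 0.108.
Current steady state (s = 0.33): k* = (0.33/0.108)^(1/0.6) ≈ 6.4340, y* = 6.4340^0.4 ≈ 2.1057, c* = (1−0.33)·2.1057 ≈ 1.4108.
Setting f'(k) = n+g+δ gives 0.4·k^(0.4−1) = 0.108, hence k_gold = (0.4/0.108)^(1/0.6) ≈ 8.8660.
y_gold = 8.8660^0.4 ≈ 2.3938, c_gold = y_gold − 0.108·k_gold ≈ 1.4363.
Gain: Δc = 1.4363 − 1.4108 ≈ 0.0255.

Δc ≈ 0.025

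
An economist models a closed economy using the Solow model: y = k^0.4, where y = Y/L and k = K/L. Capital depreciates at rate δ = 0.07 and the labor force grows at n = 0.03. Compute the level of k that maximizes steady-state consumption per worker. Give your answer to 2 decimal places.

k_gold ≈ 10.08

The effective depreciation rate is n + δ = 0.03 + 0.07 = 0.1.
Setting f'(k) = n+δ gives 0.4·k^(0.4−1) = 0.1, hence k_gold = (0.4/0.1)^(1/0.6) ≈ 10.0794.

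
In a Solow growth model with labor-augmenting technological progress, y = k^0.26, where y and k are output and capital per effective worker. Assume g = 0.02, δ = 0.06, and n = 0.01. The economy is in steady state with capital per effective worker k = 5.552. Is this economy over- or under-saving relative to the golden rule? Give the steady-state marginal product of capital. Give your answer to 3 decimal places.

The effective depreciation rate is n + g + δ = 0.01 + 0.02 + 0.06 = 0.09.
MPK = 0.26·k^(0.26−1) = 0.26·5.552^(-0.74) ≈ 0.0731.
MPK < 0.09, so the economy is dynamically inefficient (over-saving).

over-saving; MPK ≈ 0.073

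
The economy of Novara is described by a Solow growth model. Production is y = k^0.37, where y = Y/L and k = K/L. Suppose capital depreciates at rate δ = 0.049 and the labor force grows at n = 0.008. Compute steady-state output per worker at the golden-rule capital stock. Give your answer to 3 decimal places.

n + δ = 0.008 + 0.049 = 0.057.
Golden rule sets MPK = n+δ: 0.37·k^(0.37−1) = 0.057, so k_gold = (0.37/0.057)^(1/0.63) ≈ 19.4719.
Output: y_gold = k_gold^0.37 = 19.4719^0.37 ≈ 2.9997.

y_gold ≈ 3.000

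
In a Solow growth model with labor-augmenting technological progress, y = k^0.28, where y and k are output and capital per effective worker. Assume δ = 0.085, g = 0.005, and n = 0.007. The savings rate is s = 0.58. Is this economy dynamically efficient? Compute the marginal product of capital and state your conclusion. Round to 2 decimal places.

dynamically inefficient; MPK ≈ 0.05

Capital per effective worker breaks even when investment replaces (n + g + δ)·k; here n + g + δ = 0.097.
Steady-state k*: s·k^0.28 = 0.097·k gives k* = (0.58/0.097)^(1/0.72) ≈ 11.9864.
MPK = 0.28·11.9864^(-0.72) ≈ 0.0468.
MPK < n+g+δ = 0.097, so the economy is dynamically inefficient (over-saving).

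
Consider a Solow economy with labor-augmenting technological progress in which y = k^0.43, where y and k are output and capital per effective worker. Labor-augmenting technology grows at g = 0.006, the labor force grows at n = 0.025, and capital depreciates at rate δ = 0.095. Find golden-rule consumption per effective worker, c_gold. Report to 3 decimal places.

c_gold ≈ 1.439

The effective depreciation rate is n + g + δ = 0.025 + 0.006 + 0.095 = 0.126.
Maximizing c = f(k) − (n+g+δ)·k gives f'(k) = n+g+δ, i.e. 0.43·k^(0.43−1) = 0.126, so k_gold = (0.43/0.126)^(1/0.57) ≈ 8.6151.
y_gold = 8.6151^0.43 ≈ 2.5244.
c_gold = y_gold − (n+g+δ)·k_gold = 2.5244 − 0.126·8.6151 ≈ 1.4389.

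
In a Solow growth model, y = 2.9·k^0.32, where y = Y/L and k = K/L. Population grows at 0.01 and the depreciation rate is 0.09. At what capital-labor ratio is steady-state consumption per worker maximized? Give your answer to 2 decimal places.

k_gold ≈ 26.48

Capital per worker breaks even when investment replaces (n + δ)·k; here n + δ = 0.1.
Golden rule sets MPK = n+δ: 0.32·2.9·k^(0.32−1) = 0.1, so k_gold = (0.32·2.9/0.1)^(1/0.68) ≈ 26.4767.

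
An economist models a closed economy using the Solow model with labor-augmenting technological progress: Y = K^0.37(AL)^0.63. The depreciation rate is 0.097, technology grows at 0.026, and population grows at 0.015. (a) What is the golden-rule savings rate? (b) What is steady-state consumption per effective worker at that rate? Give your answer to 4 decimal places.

n + g + δ = 0.015 + 0.026 + 0.097 = 0.138.
For Cobb-Douglas, s_gold equals capital's share: s_gold = 0.37.
Setting f'(k) = n+g+δ gives 0.37·k^(0.37−1) = 0.138, hence k_gold = (0.37/0.138)^(1/0.63) ≈ 4.7849.
y_gold = 4.7849^0.37 ≈ 1.7847; c_gold = (1−0.37)·y_gold ≈ 1.1243.

(a) s_gold = 0.3700; (b) c_gold ≈ 1.1243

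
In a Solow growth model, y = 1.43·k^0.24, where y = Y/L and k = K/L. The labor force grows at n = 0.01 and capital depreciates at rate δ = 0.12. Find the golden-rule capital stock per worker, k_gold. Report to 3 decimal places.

k_gold ≈ 3.587

n + δ = 0.01 + 0.12 = 0.13.
Maximizing c = f(k) − (n+δ)·k gives f'(k) = n+δ, i.e. 0.24·1.43·k^(0.24−1) = 0.13, so k_gold = (0.24·1.43/0.13)^(1/0.76) ≈ 3.5871.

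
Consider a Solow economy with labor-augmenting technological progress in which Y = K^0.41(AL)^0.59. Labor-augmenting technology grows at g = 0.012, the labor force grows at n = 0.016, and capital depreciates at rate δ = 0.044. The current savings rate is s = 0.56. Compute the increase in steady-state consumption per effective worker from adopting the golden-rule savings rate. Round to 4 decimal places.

Δc ≈ 0.1459

n + g + δ = 0.016 + 0.012 + 0.044 = 0.072.
Current steady state (s = 0.56): k* = (0.56/0.072)^(1/0.59) ≈ 32.3538, y* = 32.3538^0.41 ≈ 4.1598, c* = (1−0.56)·4.1598 ≈ 1.8303.
At the golden rule the marginal product of capital equals n+g+δ: 0.41·k^(0.41−1) = 0.072. Solving, k_gold = (0.41/0.072)^(1/0.59) ≈ 19.0733.
y_gold = 19.0733^0.41 ≈ 3.3495, c_gold = y_gold − 0.072·k_gold ≈ 1.9762.
Gain: Δc = 1.9762 − 1.8303 ≈ 0.1459.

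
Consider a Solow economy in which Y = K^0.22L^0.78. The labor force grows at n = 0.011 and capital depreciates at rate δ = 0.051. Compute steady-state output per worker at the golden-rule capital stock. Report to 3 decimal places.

y_gold ≈ 1.429

The effective depreciation rate is n + δ = 0.011 + 0.051 = 0.062.
Maximizing c = f(k) − (n+δ)·k gives f'(k) = n+δ, i.e. 0.22·k^(0.22−1) = 0.062, so k_gold = (0.22/0.062)^(1/0.78) ≈ 5.0719.
Output: y_gold = k_gold^0.22 = 5.0719^0.22 ≈ 1.4293.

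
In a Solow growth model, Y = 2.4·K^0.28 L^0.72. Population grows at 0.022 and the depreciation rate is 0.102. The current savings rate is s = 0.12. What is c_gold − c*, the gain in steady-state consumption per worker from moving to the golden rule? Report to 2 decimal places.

Capital per worker breaks even when investment replaces (n + δ)·k; here n + δ = 0.124.
Current steady state (s = 0.12): k* = (0.12·2.4/0.124)^(1/0.72) ≈ 3.2232, y* = 2.4·3.2232^0.28 ≈ 3.3307, c* = (1−0.12)·3.3307 ≈ 2.9310.
Setting f'(k) = n+δ gives 0.28·2.4·k^(0.28−1) = 0.124, hence k_gold = (0.28·2.4/0.124)^(1/0.72) ≈ 10.4561.
y_gold = 2.4·10.4561^0.28 ≈ 4.6306, c_gold = y_gold − 0.124·k_gold ≈ 3.3340.
Gain: Δc = 3.3340 − 2.9310 ≈ 0.4030.

Δc ≈ 0.40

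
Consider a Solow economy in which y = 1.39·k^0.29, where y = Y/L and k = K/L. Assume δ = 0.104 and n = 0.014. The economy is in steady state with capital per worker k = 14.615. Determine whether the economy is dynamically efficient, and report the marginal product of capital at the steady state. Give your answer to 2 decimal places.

dynamically inefficient; MPK ≈ 0.06

The effective depreciation rate is n + δ = 0.014 + 0.104 = 0.118.
MPK = 0.29·1.39·k^(0.29−1) = 0.29·1.39·14.615^(-0.71) ≈ 0.0600.
MPK < 0.118, so the economy is dynamically inefficient (over-saving).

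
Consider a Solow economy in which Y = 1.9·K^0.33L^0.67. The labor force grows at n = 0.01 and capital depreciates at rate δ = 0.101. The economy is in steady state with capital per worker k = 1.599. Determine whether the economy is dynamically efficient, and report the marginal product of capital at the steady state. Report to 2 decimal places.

dynamically efficient; MPK ≈ 0.46

n + δ = 0.01 + 0.101 = 0.111.
MPK = 0.33·1.9·k^(0.33−1) = 0.33·1.9·1.599^(-0.67) ≈ 0.4578.
MPK > 0.111, so the economy is dynamically efficient (under-saving).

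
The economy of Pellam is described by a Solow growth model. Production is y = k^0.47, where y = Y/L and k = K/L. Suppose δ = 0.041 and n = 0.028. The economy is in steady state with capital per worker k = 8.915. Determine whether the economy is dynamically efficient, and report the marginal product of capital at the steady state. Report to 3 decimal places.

dynamically efficient; MPK ≈ 0.147

Capital per worker breaks even when investment replaces (n + δ)·k; here n + δ = 0.069.
MPK = 0.47·k^(0.47−1) = 0.47·8.915^(-0.53) ≈ 0.1474.
MPK > 0.069, so the economy is dynamically efficient (under-saving).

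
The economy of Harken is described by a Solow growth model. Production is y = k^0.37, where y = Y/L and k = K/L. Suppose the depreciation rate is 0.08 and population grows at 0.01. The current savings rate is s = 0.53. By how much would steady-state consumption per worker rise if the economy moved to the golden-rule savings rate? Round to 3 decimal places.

Δc ≈ 0.114

Capital per worker breaks even when investment replaces (n + δ)·k; here n + δ = 0.09.
Current steady state (s = 0.53): k* = (0.53/0.09)^(1/0.63) ≈ 16.6830, y* = 16.6830^0.37 ≈ 2.8330, c* = (1−0.53)·2.8330 ≈ 1.3315.
Maximizing c = f(k) − (n+δ)·k gives f'(k) = n+δ, i.e. 0.37·k^(0.37−1) = 0.09, so k_gold = (0.37/0.09)^(1/0.63) ≈ 9.4306.
y_gold = 9.4306^0.37 ≈ 2.2939, c_gold = y_gold − 0.09·k_gold ≈ 1.4452.
Gain: Δc = 1.4452 − 1.3315 ≈ 0.1137.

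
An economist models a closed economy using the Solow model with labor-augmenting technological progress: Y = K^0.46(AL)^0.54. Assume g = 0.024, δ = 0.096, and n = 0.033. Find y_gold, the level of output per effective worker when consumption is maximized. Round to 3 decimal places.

n + g + δ = 0.033 + 0.024 + 0.096 = 0.153.
Setting f'(k) = n+g+δ gives 0.46·k^(0.46−1) = 0.153, hence k_gold = (0.46/0.153)^(1/0.54) ≈ 7.6791.
Output: y_gold = k_gold^0.46 = 7.6791^0.46 ≈ 2.5541.

y_gold ≈ 2.554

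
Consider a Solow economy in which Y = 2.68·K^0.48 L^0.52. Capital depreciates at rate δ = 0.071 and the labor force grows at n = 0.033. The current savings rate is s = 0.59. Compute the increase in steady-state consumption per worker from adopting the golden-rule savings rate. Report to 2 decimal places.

Capital per worker breaks even when investment replaces (n + δ)·k; here n + δ = 0.104.
Current steady state (s = 0.59): k* = (0.59·2.68/0.104)^(1/0.52) ≈ 187.4940, y* = 2.68·187.4940^0.48 ≈ 33.0498, c* = (1−0.59)·33.0498 ≈ 13.5504.
Maximizing c = f(k) − (n+δ)·k gives f'(k) = n+δ, i.e. 0.48·2.68·k^(0.48−1) = 0.104, so k_gold = (0.48·2.68/0.104)^(1/0.52) ≈ 126.0837.
y_gold = 2.68·126.0837^0.48 ≈ 27.3181, c_gold = y_gold − 0.104·k_gold ≈ 14.2054.
Gain: Δc = 14.2054 − 13.5504 ≈ 0.6550.

Δc ≈ 0.66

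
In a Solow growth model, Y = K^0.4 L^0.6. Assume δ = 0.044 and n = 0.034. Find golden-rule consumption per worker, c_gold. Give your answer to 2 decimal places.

c_gold ≈ 1.78

Break-even investment rate: n + δ = 0.034 + 0.044 = 0.078.
Maximizing c = f(k) − (n+δ)·k gives f'(k) = n+δ, i.e. 0.4·k^(0.4−1) = 0.078, so k_gold = (0.4/0.078)^(1/0.6) ≈ 15.2502.
y_gold = 15.2502^0.4 ≈ 2.9738.
c_gold = y_gold − (n+δ)·k_gold = 2.9738 − 0.078·15.2502 ≈ 1.7843.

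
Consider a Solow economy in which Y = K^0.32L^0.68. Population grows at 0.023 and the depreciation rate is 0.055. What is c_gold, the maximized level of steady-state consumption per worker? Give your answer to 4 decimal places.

Break-even investment rate: n + δ = 0.023 + 0.055 = 0.078.
Maximizing c = f(k) − (n+δ)·k gives f'(k) = n+δ, i.e. 0.32·k^(0.32−1) = 0.078, so k_gold = (0.32/0.078)^(1/0.68) ≈ 7.9717.
y_gold = 7.9717^0.32 ≈ 1.9431.
c_gold = y_gold − (n+δ)·k_gold = 1.9431 − 0.078·7.9717 ≈ 1.3213.

c_gold ≈ 1.3213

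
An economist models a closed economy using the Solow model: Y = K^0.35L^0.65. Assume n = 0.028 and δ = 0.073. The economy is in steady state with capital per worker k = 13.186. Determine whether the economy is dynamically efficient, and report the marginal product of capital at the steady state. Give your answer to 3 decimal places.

Break-even investment rate: n + δ = 0.028 + 0.073 = 0.101.
MPK = 0.35·k^(0.35−1) = 0.35·13.186^(-0.65) ≈ 0.0655.
MPK < 0.101, so the economy is dynamically inefficient (over-saving).

dynamically inefficient; MPK ≈ 0.065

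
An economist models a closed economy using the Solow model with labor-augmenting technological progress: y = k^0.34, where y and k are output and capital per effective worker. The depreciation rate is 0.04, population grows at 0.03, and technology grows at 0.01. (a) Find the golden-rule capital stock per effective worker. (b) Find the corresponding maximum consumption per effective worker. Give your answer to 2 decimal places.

(a) k_gold ≈ 8.96; (b) c_gold ≈ 1.39

Capital per effective worker breaks even when investment replaces (n + g + δ)·k; here n + g + δ = 0.08.
Setting f'(k) = n+g+δ gives 0.34·k^(0.34−1) = 0.08, hence k_gold = (0.34/0.08)^(1/0.66) ≈ 8.9558.
y_gold = 8.9558^0.34 ≈ 2.1072; c_gold = y_gold − 0.08·k_gold ≈ 1.3908.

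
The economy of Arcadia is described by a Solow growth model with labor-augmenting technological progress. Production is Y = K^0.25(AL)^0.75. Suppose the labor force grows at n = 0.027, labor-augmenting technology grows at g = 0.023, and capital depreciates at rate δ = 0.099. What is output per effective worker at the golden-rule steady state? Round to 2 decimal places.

y_gold ≈ 1.19

n + g + δ = 0.027 + 0.023 + 0.099 = 0.149.
At the golden rule the marginal product of capital equals n+g+δ: 0.25·k^(0.25−1) = 0.149. Solving, k_gold = (0.25/0.149)^(1/0.75) ≈ 1.9938.
Output: y_gold = k_gold^0.25 = 1.9938^0.25 ≈ 1.1883.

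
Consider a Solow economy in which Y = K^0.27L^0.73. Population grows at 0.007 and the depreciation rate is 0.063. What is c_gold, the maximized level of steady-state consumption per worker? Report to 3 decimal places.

The effective depreciation rate is n + δ = 0.007 + 0.063 = 0.07.
Golden rule sets MPK = n+δ: 0.27·k^(0.27−1) = 0.07, so k_gold = (0.27/0.07)^(1/0.73) ≈ 6.3548.
y_gold = 6.3548^0.27 ≈ 1.6475.
c_gold = y_gold − (n+δ)·k_gold = 1.6475 − 0.07·6.3548 ≈ 1.2027.

c_gold ≈ 1.203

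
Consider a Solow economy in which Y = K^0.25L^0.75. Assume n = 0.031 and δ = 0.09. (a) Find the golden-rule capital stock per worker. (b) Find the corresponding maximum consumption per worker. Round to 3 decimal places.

(a) k_gold ≈ 2.632; (b) c_gold ≈ 0.955

Break-even investment rate: n + δ = 0.031 + 0.09 = 0.121.
Setting f'(k) = n+δ gives 0.25·k^(0.25−1) = 0.121, hence k_gold = (0.25/0.121)^(1/0.75) ≈ 2.6315.
y_gold = 2.6315^0.25 ≈ 1.2737; c_gold = y_gold − 0.121·k_gold ≈ 0.9552.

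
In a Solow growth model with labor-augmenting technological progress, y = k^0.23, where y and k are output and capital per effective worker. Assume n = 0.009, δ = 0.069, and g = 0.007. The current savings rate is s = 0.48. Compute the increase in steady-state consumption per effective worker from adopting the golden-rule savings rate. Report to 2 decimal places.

Δc ≈ 0.16

The effective depreciation rate is n + g + δ = 0.009 + 0.007 + 0.069 = 0.085.
Current steady state (s = 0.48): k* = (0.48/0.085)^(1/0.77) ≈ 9.4709, y* = 9.4709^0.23 ≈ 1.6771, c* = (1−0.48)·1.6771 ≈ 0.8721.
Setting f'(k) = n+g+δ gives 0.23·k^(0.23−1) = 0.085, hence k_gold = (0.23/0.085)^(1/0.77) ≈ 3.6428.
y_gold = 3.6428^0.23 ≈ 1.3463, c_gold = y_gold − 0.085·k_gold ≈ 1.0366.
Gain: Δc = 1.0366 − 0.8721 ≈ 0.1645.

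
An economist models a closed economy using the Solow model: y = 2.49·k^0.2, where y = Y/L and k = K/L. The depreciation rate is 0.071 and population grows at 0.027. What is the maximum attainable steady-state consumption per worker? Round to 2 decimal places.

c_gold ≈ 2.99

n + δ = 0.027 + 0.071 = 0.098.
Setting f'(k) = n+δ gives 0.2·2.49·k^(0.2−1) = 0.098, hence k_gold = (0.2·2.49/0.098)^(1/0.8) ≈ 7.6296.
y_gold = 2.49·7.6296^0.2 ≈ 3.7385.
c_gold = y_gold − (n+δ)·k_gold = 3.7385 − 0.098·7.6296 ≈ 2.9908.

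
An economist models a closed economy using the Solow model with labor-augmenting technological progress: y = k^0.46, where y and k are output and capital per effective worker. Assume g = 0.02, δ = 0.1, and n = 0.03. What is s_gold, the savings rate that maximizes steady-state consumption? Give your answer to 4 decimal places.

The effective depreciation rate is n + g + δ = 0.03 + 0.02 + 0.1 = 0.15.
At the golden rule MPK = n+g+δ, and in any Cobb-Douglas steady state s = (n+g+δ)·k/y = MPK·k/y = capital's share 0.46.

s_gold = 0.4600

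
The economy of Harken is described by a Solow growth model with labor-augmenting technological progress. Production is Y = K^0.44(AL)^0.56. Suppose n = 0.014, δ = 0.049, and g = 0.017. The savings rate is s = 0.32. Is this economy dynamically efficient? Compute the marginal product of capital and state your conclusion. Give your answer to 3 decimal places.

n + g + δ = 0.014 + 0.017 + 0.049 = 0.08.
Steady-state k*: s·k^0.44 = 0.08·k gives k* = (0.32/0.08)^(1/0.56) ≈ 11.8880.
MPK = 0.44·11.8880^(-0.56) ≈ 0.1100.
MPK > n+g+δ = 0.08, so the economy is dynamically efficient (under-saving).

dynamically efficient; MPK ≈ 0.110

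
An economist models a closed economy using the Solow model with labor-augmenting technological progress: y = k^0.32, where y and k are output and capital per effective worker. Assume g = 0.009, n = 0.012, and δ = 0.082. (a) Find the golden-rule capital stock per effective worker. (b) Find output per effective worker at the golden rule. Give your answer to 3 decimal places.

Capital per effective worker breaks even when investment replaces (n + g + δ)·k; here n + g + δ = 0.103.
Setting f'(k) = n+g+δ gives 0.32·k^(0.32−1) = 0.103, hence k_gold = (0.32/0.103)^(1/0.68) ≈ 5.2965.
y_gold = 5.2965^0.32 ≈ 1.7048.

(a) k_gold ≈ 5.297; (b) y_gold ≈ 1.705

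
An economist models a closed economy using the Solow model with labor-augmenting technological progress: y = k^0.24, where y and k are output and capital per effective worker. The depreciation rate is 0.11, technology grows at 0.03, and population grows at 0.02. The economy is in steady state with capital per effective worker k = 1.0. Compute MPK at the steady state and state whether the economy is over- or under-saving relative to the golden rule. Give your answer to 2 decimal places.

under-saving; MPK ≈ 0.24

The effective depreciation rate is n + g + δ = 0.02 + 0.03 + 0.11 = 0.16.
MPK = 0.24·k^(0.24−1) = 0.24·1.0^(-0.76) ≈ 0.2400.
MPK > 0.16, so the economy is dynamically efficient (under-saving).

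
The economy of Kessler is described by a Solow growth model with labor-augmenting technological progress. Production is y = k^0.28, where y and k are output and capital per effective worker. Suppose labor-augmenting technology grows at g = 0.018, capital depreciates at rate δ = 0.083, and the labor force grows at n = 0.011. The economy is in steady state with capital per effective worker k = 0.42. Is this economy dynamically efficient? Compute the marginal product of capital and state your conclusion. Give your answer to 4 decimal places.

Capital per effective worker breaks even when investment replaces (n + g + δ)·k; here n + g + δ = 0.112.
MPK = 0.28·k^(0.28−1) = 0.28·0.42^(-0.72) ≈ 0.5229.
MPK > 0.112, so the economy is dynamically efficient (under-saving).

dynamically efficient; MPK ≈ 0.5229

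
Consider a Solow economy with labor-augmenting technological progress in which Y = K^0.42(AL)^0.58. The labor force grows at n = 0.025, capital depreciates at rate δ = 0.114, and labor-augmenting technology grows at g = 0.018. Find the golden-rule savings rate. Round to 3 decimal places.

s_gold = 0.420

Capital per effective worker breaks even when investment replaces (n + g + δ)·k; here n + g + δ = 0.157.
At the golden rule MPK = n+g+δ, and in any Cobb-Douglas steady state s = (n+g+δ)·k/y = MPK·k/y = capital's share 0.42.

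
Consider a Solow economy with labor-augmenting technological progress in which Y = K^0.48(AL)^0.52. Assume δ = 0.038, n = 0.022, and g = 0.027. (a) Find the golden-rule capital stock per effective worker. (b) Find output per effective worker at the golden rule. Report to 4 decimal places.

n + g + δ = 0.022 + 0.027 + 0.038 = 0.087.
Maximizing c = f(k) − (n+g+δ)·k gives f'(k) = n+g+δ, i.e. 0.48·k^(0.48−1) = 0.087, so k_gold = (0.48/0.087)^(1/0.52) ≈ 26.6924.
y_gold = 26.6924^0.48 ≈ 4.8380.

(a) k_gold ≈ 26.6924; (b) y_gold ≈ 4.8380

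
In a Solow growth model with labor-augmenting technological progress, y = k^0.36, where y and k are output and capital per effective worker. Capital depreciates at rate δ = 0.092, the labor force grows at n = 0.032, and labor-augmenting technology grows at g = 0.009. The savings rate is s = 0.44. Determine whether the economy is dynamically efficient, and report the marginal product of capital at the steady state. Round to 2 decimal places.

dynamically inefficient; MPK ≈ 0.11

Break-even investment rate: n + g + δ = 0.032 + 0.009 + 0.092 = 0.133.
Steady-state k*: s·k^0.36 = 0.133·k gives k* = (0.44/0.133)^(1/0.64) ≈ 6.4845.
MPK = 0.36·6.4845^(-0.64) ≈ 0.1088.
MPK < n+g+δ = 0.133, so the economy is dynamically inefficient (over-saving).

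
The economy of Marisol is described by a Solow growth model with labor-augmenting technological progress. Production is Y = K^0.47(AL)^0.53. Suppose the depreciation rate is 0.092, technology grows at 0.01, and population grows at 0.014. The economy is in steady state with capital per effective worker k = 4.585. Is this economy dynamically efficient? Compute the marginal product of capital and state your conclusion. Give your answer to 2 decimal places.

dynamically efficient; MPK ≈ 0.21

n + g + δ = 0.014 + 0.01 + 0.092 = 0.116.
MPK = 0.47·k^(0.47−1) = 0.47·4.585^(-0.53) ≈ 0.2097.
MPK > 0.116, so the economy is dynamically efficient (under-saving).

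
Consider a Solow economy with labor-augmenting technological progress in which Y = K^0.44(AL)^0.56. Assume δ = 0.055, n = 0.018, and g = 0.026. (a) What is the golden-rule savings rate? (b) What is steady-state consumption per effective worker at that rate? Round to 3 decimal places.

(a) s_gold = 0.440; (b) c_gold ≈ 1.808

The effective depreciation rate is n + g + δ = 0.018 + 0.026 + 0.055 = 0.099.
For Cobb-Douglas, s_gold equals capital's share: s_gold = 0.44.
Setting f'(k) = n+g+δ gives 0.44·k^(0.44−1) = 0.099, hence k_gold = (0.44/0.099)^(1/0.56) ≈ 14.3488.
y_gold = 14.3488^0.44 ≈ 3.2285; c_gold = (1−0.44)·y_gold ≈ 1.8080.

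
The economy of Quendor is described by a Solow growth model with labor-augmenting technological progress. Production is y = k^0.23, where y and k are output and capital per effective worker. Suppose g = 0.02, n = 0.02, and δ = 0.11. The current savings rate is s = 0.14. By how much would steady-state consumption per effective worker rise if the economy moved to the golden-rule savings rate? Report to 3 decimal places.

Capital per effective worker breaks even when investment replaces (n + g + δ)·k; here n + g + δ = 0.15.
Current steady state (s = 0.14): k* = (0.14/0.15)^(1/0.77) ≈ 0.9143, y* = 0.9143^0.23 ≈ 0.9796, c* = (1−0.14)·0.9796 ≈ 0.8425.
Golden rule sets MPK = n+g+δ: 0.23·k^(0.23−1) = 0.15, so k_gold = (0.23/0.15)^(1/0.77) ≈ 1.7422.
y_gold = 1.7422^0.23 ≈ 1.1362, c_gold = y_gold − 0.15·k_gold ≈ 0.8749.
Gain: Δc = 0.8749 − 0.8425 ≈ 0.0324.

Δc ≈ 0.032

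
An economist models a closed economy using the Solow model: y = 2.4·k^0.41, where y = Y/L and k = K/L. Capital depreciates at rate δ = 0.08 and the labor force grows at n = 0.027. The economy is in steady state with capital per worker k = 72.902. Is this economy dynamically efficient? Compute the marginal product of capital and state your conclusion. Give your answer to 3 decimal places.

dynamically inefficient; MPK ≈ 0.078

n + δ = 0.027 + 0.08 = 0.107.
MPK = 0.41·2.4·k^(0.41−1) = 0.41·2.4·72.902^(-0.59) ≈ 0.0783.
MPK < 0.107, so the economy is dynamically inefficient (over-saving).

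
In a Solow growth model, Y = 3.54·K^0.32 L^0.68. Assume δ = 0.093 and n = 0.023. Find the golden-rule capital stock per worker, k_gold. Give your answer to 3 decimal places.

k_gold ≈ 28.539

Break-even investment rate: n + δ = 0.023 + 0.093 = 0.116.
Maximizing c = f(k) − (n+δ)·k gives f'(k) = n+δ, i.e. 0.32·3.54·k^(0.32−1) = 0.116, so k_gold = (0.32·3.54/0.116)^(1/0.68) ≈ 28.5387.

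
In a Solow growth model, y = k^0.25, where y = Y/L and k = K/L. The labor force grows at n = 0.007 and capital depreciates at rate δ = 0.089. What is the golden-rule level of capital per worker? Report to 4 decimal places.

k_gold ≈ 3.5828

n + δ = 0.007 + 0.089 = 0.096.
Golden rule sets MPK = n+δ: 0.25·k^(0.25−1) = 0.096, so k_gold = (0.25/0.096)^(1/0.75) ≈ 3.5828.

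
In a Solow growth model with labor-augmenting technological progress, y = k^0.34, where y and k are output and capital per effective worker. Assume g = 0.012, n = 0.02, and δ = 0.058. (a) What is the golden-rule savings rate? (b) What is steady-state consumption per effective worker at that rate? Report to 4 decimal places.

The effective depreciation rate is n + g + δ = 0.02 + 0.012 + 0.058 = 0.09.
For Cobb-Douglas, s_gold equals capital's share: s_gold = 0.34.
Setting f'(k) = n+g+δ gives 0.34·k^(0.34−1) = 0.09, hence k_gold = (0.34/0.09)^(1/0.66) ≈ 7.4920.
y_gold = 7.4920^0.34 ≈ 1.9832; c_gold = (1−0.34)·y_gold ≈ 1.3089.

(a) s_gold = 0.3400; (b) c_gold ≈ 1.3089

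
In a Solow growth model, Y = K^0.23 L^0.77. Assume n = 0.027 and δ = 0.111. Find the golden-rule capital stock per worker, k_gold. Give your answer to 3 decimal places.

k_gold ≈ 1.941

The effective depreciation rate is n + δ = 0.027 + 0.111 = 0.138.
Setting f'(k) = n+δ gives 0.23·k^(0.23−1) = 0.138, hence k_gold = (0.23/0.138)^(1/0.77) ≈ 1.9414.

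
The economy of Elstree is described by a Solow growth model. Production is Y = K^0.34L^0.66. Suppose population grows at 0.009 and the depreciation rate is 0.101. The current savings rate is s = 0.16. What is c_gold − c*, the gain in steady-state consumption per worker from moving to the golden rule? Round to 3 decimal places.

n + δ = 0.009 + 0.101 = 0.11.
Current steady state (s = 0.16): k* = (0.16/0.11)^(1/0.66) ≈ 1.7642, y* = 1.7642^0.34 ≈ 1.2129, c* = (1−0.16)·1.2129 ≈ 1.0188.
Maximizing c = f(k) − (n+δ)·k gives f'(k) = n+δ, i.e. 0.34·k^(0.34−1) = 0.11, so k_gold = (0.34/0.11)^(1/0.66) ≈ 5.5278.
y_gold = 5.5278^0.34 ≈ 1.7884, c_gold = y_gold − 0.11·k_gold ≈ 1.1804.
Gain: Δc = 1.1804 − 1.0188 ≈ 0.1615.

Δc ≈ 0.162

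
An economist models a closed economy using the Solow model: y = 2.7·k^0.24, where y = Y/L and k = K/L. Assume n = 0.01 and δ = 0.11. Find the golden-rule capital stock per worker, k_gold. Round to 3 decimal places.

Capital per worker breaks even when investment replaces (n + δ)·k; here n + δ = 0.12.
Golden rule sets MPK = n+δ: 0.24·2.7·k^(0.24−1) = 0.12, so k_gold = (0.24·2.7/0.12)^(1/0.76) ≈ 9.1976.

k_gold ≈ 9.198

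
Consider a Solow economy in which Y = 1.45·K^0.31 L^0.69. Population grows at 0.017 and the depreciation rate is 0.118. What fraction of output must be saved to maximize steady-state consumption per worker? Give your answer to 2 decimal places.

s_gold = 0.31

The effective depreciation rate is n + δ = 0.017 + 0.118 = 0.135.
At the golden rule MPK = n+δ, and in any Cobb-Douglas steady state s = (n+δ)·k/y = MPK·k/y = capital's share 0.31.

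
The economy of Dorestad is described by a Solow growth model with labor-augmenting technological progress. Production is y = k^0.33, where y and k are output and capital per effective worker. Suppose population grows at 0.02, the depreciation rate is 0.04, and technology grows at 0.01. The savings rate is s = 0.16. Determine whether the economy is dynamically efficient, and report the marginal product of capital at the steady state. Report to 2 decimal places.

dynamically efficient; MPK ≈ 0.14

n + g + δ = 0.02 + 0.01 + 0.04 = 0.07.
Steady-state k*: s·k^0.33 = 0.07·k gives k* = (0.16/0.07)^(1/0.67) ≈ 3.4344.
MPK = 0.33·3.4344^(-0.67) ≈ 0.1444.
MPK > n+g+δ = 0.07, so the economy is dynamically efficient (under-saving).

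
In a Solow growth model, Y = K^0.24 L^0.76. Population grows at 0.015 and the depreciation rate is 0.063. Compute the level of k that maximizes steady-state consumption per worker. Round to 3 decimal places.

k_gold ≈ 4.388

n + δ = 0.015 + 0.063 = 0.078.
Setting f'(k) = n+δ gives 0.24·k^(0.24−1) = 0.078, hence k_gold = (0.24/0.078)^(1/0.76) ≈ 4.3879.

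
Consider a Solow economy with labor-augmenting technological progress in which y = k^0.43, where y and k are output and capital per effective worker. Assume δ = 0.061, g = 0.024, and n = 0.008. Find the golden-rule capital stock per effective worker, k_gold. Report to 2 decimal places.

n + g + δ = 0.008 + 0.024 + 0.061 = 0.093.
At the golden rule the marginal product of capital equals n+g+δ: 0.43·k^(0.43−1) = 0.093. Solving, k_gold = (0.43/0.093)^(1/0.57) ≈ 14.6771.

k_gold ≈ 14.68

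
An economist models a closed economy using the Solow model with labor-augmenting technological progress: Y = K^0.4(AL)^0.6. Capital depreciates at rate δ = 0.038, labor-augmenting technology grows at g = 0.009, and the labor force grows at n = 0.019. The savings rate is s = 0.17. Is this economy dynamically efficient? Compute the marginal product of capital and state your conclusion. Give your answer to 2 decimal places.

Capital per effective worker breaks even when investment replaces (n + g + δ)·k; here n + g + δ = 0.066.
Steady-state k*: s·k^0.4 = 0.066·k gives k* = (0.17/0.066)^(1/0.6) ≈ 4.8400.
MPK = 0.4·4.8400^(-0.6) ≈ 0.1553.
MPK > n+g+δ = 0.066, so the economy is dynamically efficient (under-saving).

dynamically efficient; MPK ≈ 0.16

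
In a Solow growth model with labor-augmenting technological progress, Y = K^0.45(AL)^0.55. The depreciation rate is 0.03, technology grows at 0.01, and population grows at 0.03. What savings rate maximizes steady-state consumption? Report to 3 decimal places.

s_gold = 0.450

Break-even investment rate: n + g + δ = 0.03 + 0.01 + 0.03 = 0.07.
At the golden rule MPK = n+g+δ, and in any Cobb-Douglas steady state s = (n+g+δ)·k/y = MPK·k/y = capital's share 0.45.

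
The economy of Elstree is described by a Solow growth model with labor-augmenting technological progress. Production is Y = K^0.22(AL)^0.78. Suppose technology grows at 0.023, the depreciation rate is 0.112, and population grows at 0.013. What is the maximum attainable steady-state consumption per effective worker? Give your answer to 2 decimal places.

c_gold ≈ 0.87

n + g + δ = 0.013 + 0.023 + 0.112 = 0.148.
Setting f'(k) = n+g+δ gives 0.22·k^(0.22−1) = 0.148, hence k_gold = (0.22/0.148)^(1/0.78) ≈ 1.6623.
y_gold = 1.6623^0.22 ≈ 1.1183.
c_gold = y_gold − (n+g+δ)·k_gold = 1.1183 − 0.148·1.6623 ≈ 0.8723.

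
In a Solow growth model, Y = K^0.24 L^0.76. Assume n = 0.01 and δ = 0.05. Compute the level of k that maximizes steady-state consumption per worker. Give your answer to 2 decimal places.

The effective depreciation rate is n + δ = 0.01 + 0.05 = 0.06.
At the golden rule the marginal product of capital equals n+δ: 0.24·k^(0.24−1) = 0.06. Solving, k_gold = (0.24/0.06)^(1/0.76) ≈ 6.1970.

k_gold ≈ 6.20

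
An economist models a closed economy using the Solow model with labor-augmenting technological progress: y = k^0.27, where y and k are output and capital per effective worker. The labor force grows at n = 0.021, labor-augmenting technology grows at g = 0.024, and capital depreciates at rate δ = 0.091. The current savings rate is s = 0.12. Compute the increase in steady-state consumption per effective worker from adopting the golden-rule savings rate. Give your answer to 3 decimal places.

Δc ≈ 0.101

Break-even investment rate: n + g + δ = 0.021 + 0.024 + 0.091 = 0.136.
Current steady state (s = 0.12): k* = (0.12/0.136)^(1/0.73) ≈ 0.8424, y* = 0.8424^0.27 ≈ 0.9548, c* = (1−0.12)·0.9548 ≈ 0.8402.
Golden rule sets MPK = n+g+δ: 0.27·k^(0.27−1) = 0.136, so k_gold = (0.27/0.136)^(1/0.73) ≈ 2.5585.
y_gold = 2.5585^0.27 ≈ 1.2887, c_gold = y_gold − 0.136·k_gold ≈ 0.9408.
Gain: Δc = 0.9408 − 0.8402 ≈ 0.1006.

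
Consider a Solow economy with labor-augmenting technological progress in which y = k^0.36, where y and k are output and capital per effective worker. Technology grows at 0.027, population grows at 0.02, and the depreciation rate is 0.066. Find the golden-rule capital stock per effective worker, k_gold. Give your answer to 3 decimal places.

k_gold ≈ 6.113

Capital per effective worker breaks even when investment replaces (n + g + δ)·k; here n + g + δ = 0.113.
At the golden rule the marginal product of capital equals n+g+δ: 0.36·k^(0.36−1) = 0.113. Solving, k_gold = (0.36/0.113)^(1/0.64) ≈ 6.1135.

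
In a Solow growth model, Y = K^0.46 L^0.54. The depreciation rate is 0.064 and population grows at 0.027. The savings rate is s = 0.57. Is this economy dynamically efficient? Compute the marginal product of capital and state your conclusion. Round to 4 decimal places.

n + δ = 0.027 + 0.064 = 0.091.
Steady-state k*: s·k^0.46 = 0.091·k gives k* = (0.57/0.091)^(1/0.54) ≈ 29.8963.
MPK = 0.46·29.8963^(-0.54) ≈ 0.0734.
MPK < n+δ = 0.091, so the economy is dynamically inefficient (over-saving).

dynamically inefficient; MPK ≈ 0.0734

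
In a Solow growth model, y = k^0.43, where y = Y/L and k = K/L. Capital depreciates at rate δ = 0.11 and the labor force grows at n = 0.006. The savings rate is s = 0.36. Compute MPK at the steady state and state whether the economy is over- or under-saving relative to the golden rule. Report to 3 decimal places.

The effective depreciation rate is n + δ = 0.006 + 0.11 = 0.116.
Steady-state k*: s·k^0.43 = 0.116·k gives k* = (0.36/0.116)^(1/0.57) ≈ 7.2926.
MPK = 0.43·7.2926^(-0.57) ≈ 0.1386.
MPK > n+δ = 0.116, so the economy is dynamically efficient (under-saving).

under-saving; MPK ≈ 0.139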